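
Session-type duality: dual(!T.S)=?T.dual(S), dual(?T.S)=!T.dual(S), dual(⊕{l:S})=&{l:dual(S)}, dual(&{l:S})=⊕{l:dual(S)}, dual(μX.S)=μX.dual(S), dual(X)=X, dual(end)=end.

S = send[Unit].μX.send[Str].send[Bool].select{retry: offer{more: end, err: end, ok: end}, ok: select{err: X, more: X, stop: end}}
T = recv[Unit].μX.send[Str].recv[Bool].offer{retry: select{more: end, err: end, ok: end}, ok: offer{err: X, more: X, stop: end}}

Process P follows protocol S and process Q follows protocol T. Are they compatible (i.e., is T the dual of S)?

send[Unit] vs recv[Unit]  match
  μX vs μX  match (binder kept)
    send[Str] vs send[Str]  ✗ same direction on both sides — not dual

NO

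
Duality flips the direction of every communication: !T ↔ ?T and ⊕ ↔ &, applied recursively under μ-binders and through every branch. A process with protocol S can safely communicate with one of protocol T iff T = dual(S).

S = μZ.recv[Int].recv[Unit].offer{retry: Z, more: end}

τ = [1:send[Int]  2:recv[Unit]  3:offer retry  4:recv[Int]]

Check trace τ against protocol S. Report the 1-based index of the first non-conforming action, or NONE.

step 1: got send[Int], protocol expects recv[Int]  ✗

1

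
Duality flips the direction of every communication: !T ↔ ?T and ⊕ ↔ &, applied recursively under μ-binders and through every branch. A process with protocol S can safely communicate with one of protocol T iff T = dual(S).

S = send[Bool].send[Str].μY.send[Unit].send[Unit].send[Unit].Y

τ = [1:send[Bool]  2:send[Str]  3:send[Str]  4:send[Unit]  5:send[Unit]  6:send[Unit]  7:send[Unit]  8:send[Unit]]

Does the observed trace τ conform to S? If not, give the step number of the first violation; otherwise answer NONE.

3

step 1: send[Bool]  ok  now at send[Str].μY.…
step 2: send[Str]  ok  now at μY.…
step 3: got send[Str], protocol expects send[Unit]  ✗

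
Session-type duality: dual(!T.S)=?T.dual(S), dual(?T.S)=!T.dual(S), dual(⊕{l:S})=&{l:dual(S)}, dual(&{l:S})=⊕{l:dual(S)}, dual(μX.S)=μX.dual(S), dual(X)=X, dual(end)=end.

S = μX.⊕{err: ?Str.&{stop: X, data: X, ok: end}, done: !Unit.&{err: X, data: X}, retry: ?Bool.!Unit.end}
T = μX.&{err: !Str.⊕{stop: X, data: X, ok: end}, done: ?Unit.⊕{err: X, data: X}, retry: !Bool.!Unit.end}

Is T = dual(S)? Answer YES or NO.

μX | μX  ✓ (μ self-dual)
  ⊕{err,done,retry} | &{err,done,retry}  ✓ label sets agree
    [err]
      ?Str | !Str  ✓
        &{stop,data,ok} | ⊕{stop,data,ok}  ✓ label sets agree
          [stop]
            X | X  ✓
          [data]
            X | X  ✓
          [ok]
            end | end  ✓
    [done]
      !Unit | ?Unit  ✓
        &{err,data} | ⊕{err,data}  ✓ label sets agree
          [err]
            X | X  ✓
          [data]
            X | X  ✓
    [retry]
      ?Bool | !Bool  ✓
        !Unit | !Unit  ✗ same direction on both sides — not dual

NO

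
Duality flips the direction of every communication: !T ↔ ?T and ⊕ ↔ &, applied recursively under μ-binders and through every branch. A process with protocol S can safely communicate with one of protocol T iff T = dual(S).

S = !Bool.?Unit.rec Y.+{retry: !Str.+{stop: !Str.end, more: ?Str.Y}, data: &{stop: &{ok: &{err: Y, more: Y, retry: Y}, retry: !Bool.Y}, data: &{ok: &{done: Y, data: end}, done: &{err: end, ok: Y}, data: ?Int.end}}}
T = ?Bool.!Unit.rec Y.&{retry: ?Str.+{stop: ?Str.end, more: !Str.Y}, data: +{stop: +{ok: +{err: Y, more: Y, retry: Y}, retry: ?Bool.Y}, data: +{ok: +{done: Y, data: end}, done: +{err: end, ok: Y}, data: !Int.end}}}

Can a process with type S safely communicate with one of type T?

NO

!Bool | ?Bool  ok
  ?Unit | !Unit  ok
    rec Y | rec Y  ok (binder kept)
      +{retry,data} | &{retry,data}  ok same labels
        • retry:
          !Str | ?Str  ok
            +{stop,more} | +{stop,more}  ✗ choice polarity not flipped — not dual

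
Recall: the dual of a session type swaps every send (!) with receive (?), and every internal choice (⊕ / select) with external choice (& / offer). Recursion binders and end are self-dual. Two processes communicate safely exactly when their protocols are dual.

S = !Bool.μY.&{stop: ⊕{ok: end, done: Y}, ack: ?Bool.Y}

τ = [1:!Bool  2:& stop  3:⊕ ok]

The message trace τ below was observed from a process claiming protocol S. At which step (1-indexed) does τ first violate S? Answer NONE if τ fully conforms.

step 1: !Bool  ✓  residual = μY.…
step 2: & stop  ✓  residual = ⊕{ok: end, done: μY.…}
step 3: ⊕ ok  ✓  residual = end
all 3 steps conform

NONE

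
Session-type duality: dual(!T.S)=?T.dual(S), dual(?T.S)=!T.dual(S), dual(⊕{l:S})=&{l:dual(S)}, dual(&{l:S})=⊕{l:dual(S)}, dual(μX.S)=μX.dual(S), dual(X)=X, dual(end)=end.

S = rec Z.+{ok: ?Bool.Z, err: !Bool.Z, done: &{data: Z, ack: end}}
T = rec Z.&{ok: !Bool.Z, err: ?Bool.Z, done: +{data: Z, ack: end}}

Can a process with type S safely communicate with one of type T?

YES

rec Z ‖ rec Z  match (binder kept)
  +{ok,err,done} ‖ &{ok,err,done}  match labels match
    [ok]
      ?Bool ‖ !Bool  match
        Z ‖ Z  match
    [err]
      !Bool ‖ ?Bool  match
        Z ‖ Z  match
    [done]
      &{data,ack} ‖ +{data,ack}  match labels match
        [data]
          Z ‖ Z  match
        [ack]
          end ‖ end  match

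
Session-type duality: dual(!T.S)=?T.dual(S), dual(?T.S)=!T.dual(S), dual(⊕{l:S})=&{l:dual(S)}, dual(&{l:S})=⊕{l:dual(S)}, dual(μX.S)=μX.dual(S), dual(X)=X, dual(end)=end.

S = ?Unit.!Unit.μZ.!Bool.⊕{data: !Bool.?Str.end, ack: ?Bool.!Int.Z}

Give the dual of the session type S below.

!Unit.?Unit.μZ.?Bool.&{data: ?Bool.!Str.end, ack: !Bool.?Int.Z}

?Unit = !Unit
  !Unit = ?Unit
    μZ = μZ  (binder kept)
      !Bool = ?Bool
        ⊕{data,ack} = &{data,ack}  (⊕→&)
          case data:
            !Bool = ?Bool
              ?Str = !Str
                end self-dual
          case ack:
            ?Bool = !Bool
              !Int = ?Int
                Z self-dual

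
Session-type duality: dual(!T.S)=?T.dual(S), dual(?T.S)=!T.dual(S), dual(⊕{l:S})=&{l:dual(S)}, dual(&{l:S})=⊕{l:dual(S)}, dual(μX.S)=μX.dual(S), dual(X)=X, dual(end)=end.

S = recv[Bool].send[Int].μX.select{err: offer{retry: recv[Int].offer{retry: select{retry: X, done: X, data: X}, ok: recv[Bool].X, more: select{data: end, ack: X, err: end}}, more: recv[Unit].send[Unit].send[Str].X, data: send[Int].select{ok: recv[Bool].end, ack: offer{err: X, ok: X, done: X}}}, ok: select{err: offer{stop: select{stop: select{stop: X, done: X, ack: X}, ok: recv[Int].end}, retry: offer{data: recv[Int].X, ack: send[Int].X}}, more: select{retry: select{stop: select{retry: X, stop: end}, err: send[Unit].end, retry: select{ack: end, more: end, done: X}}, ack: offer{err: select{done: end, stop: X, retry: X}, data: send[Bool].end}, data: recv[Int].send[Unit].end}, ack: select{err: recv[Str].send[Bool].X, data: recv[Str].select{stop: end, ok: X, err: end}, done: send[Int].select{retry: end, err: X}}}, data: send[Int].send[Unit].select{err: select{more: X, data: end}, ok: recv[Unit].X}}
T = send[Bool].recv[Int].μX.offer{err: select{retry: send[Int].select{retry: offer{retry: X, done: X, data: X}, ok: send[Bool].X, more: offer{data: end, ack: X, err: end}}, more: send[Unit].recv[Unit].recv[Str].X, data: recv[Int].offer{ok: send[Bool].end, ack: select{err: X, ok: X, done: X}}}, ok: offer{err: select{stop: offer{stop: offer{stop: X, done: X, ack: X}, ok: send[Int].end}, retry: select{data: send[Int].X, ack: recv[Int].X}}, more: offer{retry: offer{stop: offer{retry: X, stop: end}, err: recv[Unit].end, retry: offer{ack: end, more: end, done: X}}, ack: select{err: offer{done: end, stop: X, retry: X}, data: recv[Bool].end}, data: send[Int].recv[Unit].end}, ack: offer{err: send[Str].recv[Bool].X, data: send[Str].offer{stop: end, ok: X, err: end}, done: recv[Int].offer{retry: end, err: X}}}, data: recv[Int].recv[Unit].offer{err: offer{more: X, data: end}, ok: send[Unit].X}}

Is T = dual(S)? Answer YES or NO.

YES

recv[Bool] | send[Bool]  ✓
  send[Int] | recv[Int]  ✓
    μX | μX  ✓ (binder kept)
      select{err,ok,data} | offer{err,ok,data}  ✓ labels match
        [err]
          offer{retry,more,data} | select{retry,more,data}  ✓ labels match
            [retry]
              recv[Int] | send[Int]  ✓
                offer{retry,ok,more} | select{retry,ok,more}  ✓ labels match
                  [retry]
                    select{retry,done,data} | offer{retry,done,data}  ✓ labels match
                      [retry]
                        X | X  ✓
                      [done]
                        X | X  ✓
                      [data]
                        X | X  ✓
                  [ok]
                    recv[Bool] | send[Bool]  ✓
                      X | X  ✓
                  [more]
                    select{data,ack,err} | offer{data,ack,err}  ✓ labels match
                      [data]
                        end | end  ✓
                      [ack]
                        X | X  ✓
                      [err]
                        end | end  ✓
            [more]
              recv[Unit] | send[Unit]  ✓
                send[Unit] | recv[Unit]  ✓
                  send[Str] | recv[Str]  ✓
                    X | X  ✓
            [data]
              send[Int] | recv[Int]  ✓
                select{ok,ack} | offer{ok,ack}  ✓ labels match
                  [ok]
                    recv[Bool] | send[Bool]  ✓
                      end | end  ✓
                  [ack]
                    offer{err,ok,done} | select{err,ok,done}  ✓ labels match
                      [err]
                        X | X  ✓
                      [ok]
                        X | X  ✓
                      [done]
                        X | X  ✓
        [ok]
          select{err,more,ack} | offer{err,more,ack}  ✓ labels match
            [err]
              offer{stop,retry} | select{stop,retry}  ✓ labels match
                [stop]
                  select{stop,ok} | offer{stop,ok}  ✓ labels match
                    [stop]
                      select{stop,done,ack} | offer{stop,done,ack}  ✓ labels match
                        [stop]
                          X | X  ✓
                        [done]
                          X | X  ✓
                        [ack]
                          X | X  ✓
                    [ok]
                      recv[Int] | send[Int]  ✓
                        end | end  ✓
                [retry]
                  offer{data,ack} | select{data,ack}  ✓ labels match
                    [data]
                      recv[Int] | send[Int]  ✓
                        X | X  ✓
                    [ack]
                      send[Int] | recv[Int]  ✓
                        X | X  ✓
            [more]
              select{retry,ack,data} | offer{retry,ack,data}  ✓ labels match
                [retry]
                  select{stop,err,retry} | offer{stop,err,retry}  ✓ labels match
                    [stop]
                      select{retry,stop} | offer{retry,stop}  ✓ labels match
                        [retry]
                          X | X  ✓
                        [stop]
                          end | end  ✓
                    [err]
                      send[Unit] | recv[Unit]  ✓
                        end | end  ✓
                    [retry]
                      select{ack,more,done} | offer{ack,more,done}  ✓ labels match
                        [ack]
                          end | end  ✓
                        [more]
                          end | end  ✓
                        [done]
                          X | X  ✓
                [ack]
                  offer{err,data} | select{err,data}  ✓ labels match
                    [err]
                      select{done,stop,retry} | offer{done,stop,retry}  ✓ labels match
                        [done]
                          end | end  ✓
                        [stop]
                          X | X  ✓
                        [retry]
                          X | X  ✓
                    [data]
                      send[Bool] | recv[Bool]  ✓
                        end | end  ✓
                [data]
                  recv[Int] | send[Int]  ✓
                    send[Unit] | recv[Unit]  ✓
                      end | end  ✓
            [ack]
              select{err,data,done} | offer{err,data,done}  ✓ labels match
                [err]
                  recv[Str] | send[Str]  ✓
                    send[Bool] | recv[Bool]  ✓
                      X | X  ✓
                [data]
                  recv[Str] | send[Str]  ✓
                    select{stop,ok,err} | offer{stop,ok,err}  ✓ labels match
                      [stop]
                        end | end  ✓
                      [ok]
                        X | X  ✓
                      [err]
                        end | end  ✓
                [done]
                  send[Int] | recv[Int]  ✓
                    select{retry,err} | offer{retry,err}  ✓ labels match
                      [retry]
                        end | end  ✓
                      [err]
                        X | X  ✓
        [data]
          send[Int] | recv[Int]  ✓
            send[Unit] | recv[Unit]  ✓
              select{err,ok} | offer{err,ok}  ✓ labels match
                [err]
                  select{more,data} | offer{more,data}  ✓ labels match
                    [more]
                      X | X  ✓
                    [data]
                      end | end  ✓
                [ok]
                  recv[Unit] | send[Unit]  ✓
                    X | X  ✓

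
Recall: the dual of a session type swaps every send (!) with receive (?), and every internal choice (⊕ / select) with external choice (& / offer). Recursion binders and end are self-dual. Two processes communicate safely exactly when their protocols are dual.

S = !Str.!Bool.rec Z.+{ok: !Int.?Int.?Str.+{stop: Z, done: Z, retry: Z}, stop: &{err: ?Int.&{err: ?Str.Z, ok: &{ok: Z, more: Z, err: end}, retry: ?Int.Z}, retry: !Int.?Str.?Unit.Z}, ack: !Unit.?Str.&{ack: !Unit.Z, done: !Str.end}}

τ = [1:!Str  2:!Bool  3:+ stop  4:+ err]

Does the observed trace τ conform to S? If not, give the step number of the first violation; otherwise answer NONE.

[1] !Str  ok  residual = !Bool.rec Z.…
[2] !Bool  ok  residual = rec Z.…
[3] + stop  ok  residual = &{err: ?Int.&{err: ?Str.rec Z.…, ok: &{ok: rec Z.…, more: rec Z.…, err: end}, retry: ?Int.rec Z.…}, retry: !Int.?Str.?Unit.rec Z.…}
[4] got + err, protocol expects & err or & retry  ✗

4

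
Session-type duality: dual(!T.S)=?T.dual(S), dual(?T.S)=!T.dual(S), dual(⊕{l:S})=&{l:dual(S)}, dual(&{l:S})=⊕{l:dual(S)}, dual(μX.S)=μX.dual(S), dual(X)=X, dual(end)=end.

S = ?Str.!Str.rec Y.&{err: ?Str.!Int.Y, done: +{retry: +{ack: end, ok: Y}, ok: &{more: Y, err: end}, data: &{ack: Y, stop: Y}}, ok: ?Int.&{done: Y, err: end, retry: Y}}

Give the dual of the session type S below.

!Str.?Str.rec Y.+{err: !Str.?Int.Y, done: &{retry: &{ack: end, ok: Y}, ok: +{more: Y, err: end}, data: +{ack: Y, stop: Y}}, ok: !Int.+{done: Y, err: end, retry: Y}}

?Str ↦ !Str
  !Str ↦ ?Str
    rec Y ↦ rec Y  (rec unchanged)
      &{err,done,ok} ↦ +{err,done,ok}  (offer→select)
        [err]
          ?Str ↦ !Str
            !Int ↦ ?Int
              Y self-dual
        [done]
          +{retry,ok,data} ↦ &{retry,ok,data}  (select→offer)
            [retry]
              +{ack,ok} ↦ &{ack,ok}  (select→offer)
                [ack]
                  end self-dual
                [ok]
                  Y self-dual
            [ok]
              &{more,err} ↦ +{more,err}  (offer→select)
                [more]
                  Y self-dual
                [err]
                  end self-dual
            [data]
              &{ack,stop} ↦ +{ack,stop}  (offer→select)
                [ack]
                  Y self-dual
                [stop]
                  Y self-dual
        [ok]
          ?Int ↦ !Int
            &{done,err,retry} ↦ +{done,err,retry}  (offer→select)
              [done]
                Y self-dual
              [err]
                end self-dual
              [retry]
                Y self-dual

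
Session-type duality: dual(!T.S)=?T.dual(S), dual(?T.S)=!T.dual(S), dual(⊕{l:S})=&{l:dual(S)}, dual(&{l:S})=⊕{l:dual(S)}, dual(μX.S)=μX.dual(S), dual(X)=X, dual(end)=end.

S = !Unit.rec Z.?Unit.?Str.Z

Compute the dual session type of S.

?Unit.rec Z.!Unit.!Str.Z

!Unit ↦ ?Unit
  rec Z ↦ rec Z  (μ self-dual)
    ?Unit ↦ !Unit
      ?Str ↦ !Str
        Z self-dual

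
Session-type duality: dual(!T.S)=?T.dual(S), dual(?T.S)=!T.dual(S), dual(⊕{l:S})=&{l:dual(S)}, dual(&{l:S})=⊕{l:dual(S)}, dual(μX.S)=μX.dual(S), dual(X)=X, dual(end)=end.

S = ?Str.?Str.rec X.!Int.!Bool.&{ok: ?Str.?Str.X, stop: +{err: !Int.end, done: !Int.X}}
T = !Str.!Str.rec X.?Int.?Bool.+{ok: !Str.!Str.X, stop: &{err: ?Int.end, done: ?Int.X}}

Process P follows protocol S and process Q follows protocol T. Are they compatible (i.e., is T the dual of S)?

YES

?Str vs !Str  ✓
  ?Str vs !Str  ✓
    rec X vs rec X  ✓ (binder kept)
      !Int vs ?Int  ✓
        !Bool vs ?Bool  ✓
          &{ok,stop} vs +{ok,stop}  ✓ labels match
            [ok]
              ?Str vs !Str  ✓
                ?Str vs !Str  ✓
                  X vs X  ✓
            [stop]
              +{err,done} vs &{err,done}  ✓ labels match
                [err]
                  !Int vs ?Int  ✓
                    end vs end  ✓
                [done]
                  !Int vs ?Int  ✓
                    X vs X  ✓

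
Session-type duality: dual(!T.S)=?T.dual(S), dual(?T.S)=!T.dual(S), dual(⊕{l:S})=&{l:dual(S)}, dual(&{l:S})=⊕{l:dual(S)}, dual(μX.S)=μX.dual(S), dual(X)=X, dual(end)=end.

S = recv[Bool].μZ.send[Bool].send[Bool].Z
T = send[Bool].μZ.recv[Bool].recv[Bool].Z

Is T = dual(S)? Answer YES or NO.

YES

recv[Bool] vs send[Bool]  match
  μZ vs μZ  match (binder kept)
    send[Bool] vs recv[Bool]  match
      send[Bool] vs recv[Bool]  match
        Z vs Z  match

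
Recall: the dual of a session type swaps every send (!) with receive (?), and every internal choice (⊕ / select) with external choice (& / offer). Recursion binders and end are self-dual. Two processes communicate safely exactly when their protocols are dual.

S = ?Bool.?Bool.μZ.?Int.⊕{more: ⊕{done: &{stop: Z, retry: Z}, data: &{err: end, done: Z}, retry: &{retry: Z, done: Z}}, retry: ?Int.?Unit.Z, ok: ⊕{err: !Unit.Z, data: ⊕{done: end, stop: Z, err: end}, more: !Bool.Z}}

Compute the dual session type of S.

?Bool = !Bool
  ?Bool = !Bool
    μZ = μZ  (binder kept)
      ?Int = !Int
        ⊕{more,retry,ok} = &{more,retry,ok}  (select→offer)
          [more]
            ⊕{done,data,retry} = &{done,data,retry}  (select→offer)
              [done]
                &{stop,retry} = ⊕{stop,retry}  (&→⊕)
                  [stop]
                    Z self-dual
                  [retry]
                    Z self-dual
              [data]
                &{err,done} = ⊕{err,done}  (&→⊕)
                  [err]
                    end self-dual
                  [done]
                    Z self-dual
              [retry]
                &{retry,done} = ⊕{retry,done}  (&→⊕)
                  [retry]
                    Z self-dual
                  [done]
                    Z self-dual
          [retry]
            ?Int = !Int
              ?Unit = !Unit
                Z self-dual
          [ok]
            ⊕{err,data,more} = &{err,data,more}  (select→offer)
              [err]
                !Unit = ?Unit
                  Z self-dual
              [data]
                ⊕{done,stop,err} = &{done,stop,err}  (select→offer)
                  [done]
                    end self-dual
                  [stop]
                    Z self-dual
                  [err]
                    end self-dual
              [more]
                !Bool = ?Bool
                  Z self-dual

!Bool.!Bool.μZ.!Int.&{more: &{done: ⊕{stop: Z, retry: Z}, data: ⊕{err: end, done: Z}, retry: ⊕{retry: Z, done: Z}}, retry: !Int.!Unit.Z, ok: &{err: ?Unit.Z, data: &{done: end, stop: Z, err: end}, more: ?Bool.Z}}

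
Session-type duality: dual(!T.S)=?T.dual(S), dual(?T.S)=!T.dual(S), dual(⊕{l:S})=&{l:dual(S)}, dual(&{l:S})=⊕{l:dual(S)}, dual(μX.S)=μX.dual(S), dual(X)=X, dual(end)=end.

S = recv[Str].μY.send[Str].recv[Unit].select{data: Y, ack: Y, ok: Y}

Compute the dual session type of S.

send[Str].μY.recv[Str].send[Unit].offer{data: Y, ack: Y, ok: Y}

recv[Str] → send[Str]
  μY → μY  (μ self-dual)
    send[Str] → recv[Str]
      recv[Unit] → send[Unit]
        select{data,ack,ok} → offer{data,ack,ok}  (select→offer)
          [data]
            dual(Y) = Y
          [ack]
            dual(Y) = Y
          [ok]
            dual(Y) = Y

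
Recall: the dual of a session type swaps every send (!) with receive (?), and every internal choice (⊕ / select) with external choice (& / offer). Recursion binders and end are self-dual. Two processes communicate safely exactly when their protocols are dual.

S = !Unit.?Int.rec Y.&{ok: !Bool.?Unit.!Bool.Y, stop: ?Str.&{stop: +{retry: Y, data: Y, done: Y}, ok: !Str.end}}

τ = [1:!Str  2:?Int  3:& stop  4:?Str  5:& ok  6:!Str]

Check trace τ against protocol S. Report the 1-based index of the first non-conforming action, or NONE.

step 1: got !Str, protocol expects !Unit  ✗

1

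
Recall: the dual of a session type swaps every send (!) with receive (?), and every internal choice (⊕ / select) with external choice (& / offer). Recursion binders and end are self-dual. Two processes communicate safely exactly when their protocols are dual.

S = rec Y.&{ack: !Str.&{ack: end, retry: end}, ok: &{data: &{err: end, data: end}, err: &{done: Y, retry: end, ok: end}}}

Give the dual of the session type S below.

rec Y.+{ack: ?Str.+{ack: end, retry: end}, ok: +{data: +{err: end, data: end}, err: +{done: Y, retry: end, ok: end}}}

rec Y = rec Y  (μ self-dual)
  &{ack,ok} = +{ack,ok}  (external→internal)
    [ack]
      !Str = ?Str
        &{ack,retry} = +{ack,retry}  (external→internal)
          [ack]
            end self-dual
          [retry]
            end self-dual
    [ok]
      &{data,err} = +{data,err}  (external→internal)
        [data]
          &{err,data} = +{err,data}  (external→internal)
            [err]
              end self-dual
            [data]
              end self-dual
        [err]
          &{done,retry,ok} = +{done,retry,ok}  (external→internal)
            [done]
              Y self-dual
            [retry]
              end self-dual
            [ok]
              end self-dual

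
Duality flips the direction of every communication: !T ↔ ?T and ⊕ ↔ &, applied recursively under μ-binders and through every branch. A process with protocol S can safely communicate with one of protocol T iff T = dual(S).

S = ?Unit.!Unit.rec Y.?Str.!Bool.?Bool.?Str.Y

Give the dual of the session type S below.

!Unit.?Unit.rec Y.!Str.?Bool.!Bool.!Str.Y

?Unit = !Unit
  !Unit = ?Unit
    rec Y = rec Y  (μ self-dual)
      ?Str = !Str
        !Bool = ?Bool
          ?Bool = !Bool
            ?Str = !Str
              Y self-dual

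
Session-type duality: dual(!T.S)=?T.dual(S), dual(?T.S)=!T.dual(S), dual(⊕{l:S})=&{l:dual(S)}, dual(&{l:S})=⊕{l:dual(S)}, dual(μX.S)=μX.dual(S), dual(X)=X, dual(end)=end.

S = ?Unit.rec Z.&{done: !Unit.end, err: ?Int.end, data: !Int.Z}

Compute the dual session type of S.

!Unit.rec Z.+{done: ?Unit.end, err: !Int.end, data: ?Int.Z}

?Unit ↦ !Unit
  rec Z ↦ rec Z  (μ self-dual)
    &{done,err,data} ↦ +{done,err,data}  (&→⊕)
      [done]
        !Unit ↦ ?Unit
          end ↦ end
      [err]
        ?Int ↦ !Int
          end ↦ end
      [data]
        !Int ↦ ?Int
          Z ↦ Z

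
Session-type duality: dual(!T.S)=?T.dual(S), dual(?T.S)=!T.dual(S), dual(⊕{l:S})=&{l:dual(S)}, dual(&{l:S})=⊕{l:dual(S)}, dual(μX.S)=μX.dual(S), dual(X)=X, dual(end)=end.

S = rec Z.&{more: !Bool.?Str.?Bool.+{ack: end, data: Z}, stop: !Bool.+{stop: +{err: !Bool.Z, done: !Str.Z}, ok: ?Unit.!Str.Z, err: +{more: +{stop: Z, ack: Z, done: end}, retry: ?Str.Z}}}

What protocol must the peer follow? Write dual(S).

rec Z.+{more: ?Bool.!Str.!Bool.&{ack: end, data: Z}, stop: ?Bool.&{stop: &{err: ?Bool.Z, done: ?Str.Z}, ok: !Unit.?Str.Z, err: &{more: &{stop: Z, ack: Z, done: end}, retry: !Str.Z}}}

rec Z ↦ rec Z  (μ self-dual)
  &{more,stop} ↦ +{more,stop}  (offer→select)
    • more:
      !Bool ↦ ?Bool
        ?Str ↦ !Str
          ?Bool ↦ !Bool
            +{ack,data} ↦ &{ack,data}  (internal→external)
              • ack:
                end ↦ end
              • data:
                Z ↦ Z
    • stop:
      !Bool ↦ ?Bool
        +{stop,ok,err} ↦ &{stop,ok,err}  (internal→external)
          • stop:
            +{err,done} ↦ &{err,done}  (internal→external)
              • err:
                !Bool ↦ ?Bool
                  Z ↦ Z
              • done:
                !Str ↦ ?Str
                  Z ↦ Z
          • ok:
            ?Unit ↦ !Unit
              !Str ↦ ?Str
                Z ↦ Z
          • err:
            +{more,retry} ↦ &{more,retry}  (internal→external)
              • more:
                +{stop,ack,done} ↦ &{stop,ack,done}  (internal→external)
                  • stop:
                    Z ↦ Z
                  • ack:
                    Z ↦ Z
                  • done:
                    end ↦ end
              • retry:
                ?Str ↦ !Str
                  Z ↦ Z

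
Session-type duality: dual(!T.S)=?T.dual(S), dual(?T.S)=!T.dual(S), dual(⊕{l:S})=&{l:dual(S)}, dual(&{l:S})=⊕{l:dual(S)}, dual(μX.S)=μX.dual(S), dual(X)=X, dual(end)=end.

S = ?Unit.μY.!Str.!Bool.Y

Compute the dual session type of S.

?Unit = !Unit
  μY = μY  (rec unchanged)
    !Str = ?Str
      !Bool = ?Bool
        dual(Y) = Y

!Unit.μY.?Str.?Bool.Y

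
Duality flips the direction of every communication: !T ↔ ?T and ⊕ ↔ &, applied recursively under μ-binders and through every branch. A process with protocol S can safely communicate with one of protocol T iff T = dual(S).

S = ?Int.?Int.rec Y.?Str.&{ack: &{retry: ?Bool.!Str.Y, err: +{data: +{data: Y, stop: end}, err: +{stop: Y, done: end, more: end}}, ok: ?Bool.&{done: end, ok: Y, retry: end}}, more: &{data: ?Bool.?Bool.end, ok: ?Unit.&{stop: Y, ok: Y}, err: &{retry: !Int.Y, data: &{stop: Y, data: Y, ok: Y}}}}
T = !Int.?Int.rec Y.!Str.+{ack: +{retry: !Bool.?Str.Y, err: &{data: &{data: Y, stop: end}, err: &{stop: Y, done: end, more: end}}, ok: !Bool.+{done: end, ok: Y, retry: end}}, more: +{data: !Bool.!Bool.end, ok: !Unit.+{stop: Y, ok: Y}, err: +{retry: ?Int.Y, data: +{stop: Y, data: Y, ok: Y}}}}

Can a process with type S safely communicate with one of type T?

?Int ‖ !Int  ok
  ?Int ‖ ?Int  ✗ same direction on both sides — not dual

NO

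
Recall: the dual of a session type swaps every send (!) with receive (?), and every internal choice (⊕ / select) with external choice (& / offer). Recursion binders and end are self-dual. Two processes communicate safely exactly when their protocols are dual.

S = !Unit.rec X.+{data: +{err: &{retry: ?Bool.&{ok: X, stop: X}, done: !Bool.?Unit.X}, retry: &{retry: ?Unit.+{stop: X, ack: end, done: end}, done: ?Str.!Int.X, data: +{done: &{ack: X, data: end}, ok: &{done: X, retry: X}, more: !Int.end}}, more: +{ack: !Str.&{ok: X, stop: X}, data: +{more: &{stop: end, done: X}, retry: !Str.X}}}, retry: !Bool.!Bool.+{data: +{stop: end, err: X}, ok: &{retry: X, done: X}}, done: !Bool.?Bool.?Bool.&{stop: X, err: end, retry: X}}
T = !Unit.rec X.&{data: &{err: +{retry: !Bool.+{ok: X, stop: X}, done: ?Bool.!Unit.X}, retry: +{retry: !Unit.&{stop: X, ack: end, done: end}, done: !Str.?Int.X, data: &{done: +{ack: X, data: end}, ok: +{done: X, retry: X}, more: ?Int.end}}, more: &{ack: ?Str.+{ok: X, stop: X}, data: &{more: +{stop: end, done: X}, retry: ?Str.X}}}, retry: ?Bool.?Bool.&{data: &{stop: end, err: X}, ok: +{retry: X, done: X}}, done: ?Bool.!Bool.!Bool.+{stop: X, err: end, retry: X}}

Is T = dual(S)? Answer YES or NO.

!Unit ‖ !Unit  ✗ same direction on both sides — not dual

NO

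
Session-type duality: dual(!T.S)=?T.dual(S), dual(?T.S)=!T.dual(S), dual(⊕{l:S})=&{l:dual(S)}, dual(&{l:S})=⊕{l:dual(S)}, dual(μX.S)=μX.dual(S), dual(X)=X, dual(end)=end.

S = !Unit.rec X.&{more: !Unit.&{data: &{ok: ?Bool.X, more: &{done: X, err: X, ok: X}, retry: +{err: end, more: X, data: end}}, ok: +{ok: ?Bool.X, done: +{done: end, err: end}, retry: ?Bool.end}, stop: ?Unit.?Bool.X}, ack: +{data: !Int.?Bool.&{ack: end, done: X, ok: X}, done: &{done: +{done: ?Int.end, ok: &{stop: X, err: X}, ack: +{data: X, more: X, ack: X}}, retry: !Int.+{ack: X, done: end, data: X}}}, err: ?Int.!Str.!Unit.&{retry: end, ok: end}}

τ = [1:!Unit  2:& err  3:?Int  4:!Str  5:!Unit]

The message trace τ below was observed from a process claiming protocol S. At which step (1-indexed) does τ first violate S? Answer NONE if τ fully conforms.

@1 !Unit  ok  now at rec X.…
@2 & err  ok  now at ?Int.!Str.!Unit.&{retry: end, ok: end}
@3 ?Int  ok  now at !Str.!Unit.&{retry: end, ok: end}
@4 !Str  ok  now at !Unit.&{retry: end, ok: end}
@5 !Unit  ok  now at &{retry: end, ok: end}
τ conforms to S (length 5)

NONE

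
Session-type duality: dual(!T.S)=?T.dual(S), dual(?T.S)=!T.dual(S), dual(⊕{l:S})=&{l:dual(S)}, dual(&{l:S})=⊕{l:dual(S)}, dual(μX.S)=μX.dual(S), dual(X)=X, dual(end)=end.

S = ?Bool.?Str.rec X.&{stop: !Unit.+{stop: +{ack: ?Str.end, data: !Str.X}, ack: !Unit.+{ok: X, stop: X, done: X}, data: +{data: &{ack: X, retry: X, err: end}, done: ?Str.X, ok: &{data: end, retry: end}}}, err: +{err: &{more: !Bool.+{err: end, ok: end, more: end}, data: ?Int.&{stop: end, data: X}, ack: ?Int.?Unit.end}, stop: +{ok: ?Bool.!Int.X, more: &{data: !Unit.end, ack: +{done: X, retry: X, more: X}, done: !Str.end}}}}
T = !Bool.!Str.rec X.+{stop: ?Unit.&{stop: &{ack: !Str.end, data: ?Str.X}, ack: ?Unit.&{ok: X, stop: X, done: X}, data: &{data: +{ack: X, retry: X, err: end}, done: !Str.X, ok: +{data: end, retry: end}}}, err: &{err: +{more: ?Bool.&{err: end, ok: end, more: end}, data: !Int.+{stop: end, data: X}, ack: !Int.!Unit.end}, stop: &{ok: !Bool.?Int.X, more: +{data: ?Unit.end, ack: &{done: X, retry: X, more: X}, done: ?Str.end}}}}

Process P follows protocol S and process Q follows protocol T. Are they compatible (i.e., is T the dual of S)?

?Bool | !Bool  ok
  ?Str | !Str  ok
    rec X | rec X  ok (binder kept)
      &{stop,err} | +{stop,err}  ok same labels
        • stop:
          !Unit | ?Unit  ok
            +{stop,ack,data} | &{stop,ack,data}  ok same labels
              • stop:
                +{ack,data} | &{ack,data}  ok same labels
                  • ack:
                    ?Str | !Str  ok
                      end | end  ok
                  • data:
                    !Str | ?Str  ok
                      X | X  ok
              • ack:
                !Unit | ?Unit  ok
                  +{ok,stop,done} | &{ok,stop,done}  ok same labels
                    • ok:
                      X | X  ok
                    • stop:
                      X | X  ok
                    • done:
                      X | X  ok
              • data:
                +{data,done,ok} | &{data,done,ok}  ok same labels
                  • data:
                    &{ack,retry,err} | +{ack,retry,err}  ok same labels
                      • ack:
                        X | X  ok
                      • retry:
                        X | X  ok
                      • err:
                        end | end  ok
                  • done:
                    ?Str | !Str  ok
                      X | X  ok
                  • ok:
                    &{data,retry} | +{data,retry}  ok same labels
                      • data:
                        end | end  ok
                      • retry:
                        end | end  ok
        • err:
          +{err,stop} | &{err,stop}  ok same labels
            • err:
              &{more,data,ack} | +{more,data,ack}  ok same labels
                • more:
                  !Bool | ?Bool  ok
                    +{err,ok,more} | &{err,ok,more}  ok same labels
                      • err:
                        end | end  ok
                      • ok:
                        end | end  ok
                      • more:
                        end | end  ok
                • data:
                  ?Int | !Int  ok
                    &{stop,data} | +{stop,data}  ok same labels
                      • stop:
                        end | end  ok
                      • data:
                        X | X  ok
                • ack:
                  ?Int | !Int  ok
                    ?Unit | !Unit  ok
                      end | end  ok
            • stop:
              +{ok,more} | &{ok,more}  ok same labels
                • ok:
                  ?Bool | !Bool  ok
                    !Int | ?Int  ok
                      X | X  ok
                • more:
                  &{data,ack,done} | +{data,ack,done}  ok same labels
                    • data:
                      !Unit | ?Unit  ok
                        end | end  ok
                    • ack:
                      +{done,retry,more} | &{done,retry,more}  ok same labels
                        • done:
                          X | X  ok
                        • retry:
                          X | X  ok
                        • more:
                          X | X  ok
                    • done:
                      !Str | ?Str  ok
                        end | end  ok

YES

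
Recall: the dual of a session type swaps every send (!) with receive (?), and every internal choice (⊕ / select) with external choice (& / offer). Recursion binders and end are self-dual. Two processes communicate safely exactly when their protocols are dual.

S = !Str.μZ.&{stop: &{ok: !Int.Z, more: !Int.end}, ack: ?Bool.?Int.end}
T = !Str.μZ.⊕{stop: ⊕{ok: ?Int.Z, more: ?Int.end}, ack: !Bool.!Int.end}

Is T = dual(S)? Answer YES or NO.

NO

!Str ‖ !Str  ✗ same direction on both sides — not dual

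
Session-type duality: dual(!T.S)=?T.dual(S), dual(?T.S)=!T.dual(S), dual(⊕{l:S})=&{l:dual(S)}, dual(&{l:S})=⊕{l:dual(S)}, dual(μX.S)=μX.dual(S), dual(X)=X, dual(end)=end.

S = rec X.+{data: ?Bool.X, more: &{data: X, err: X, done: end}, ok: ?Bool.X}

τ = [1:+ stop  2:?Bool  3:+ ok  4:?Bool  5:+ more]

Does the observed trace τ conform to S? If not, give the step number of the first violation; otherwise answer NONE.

1

step 1: got + stop, protocol expects + data or + more or + ok  ✗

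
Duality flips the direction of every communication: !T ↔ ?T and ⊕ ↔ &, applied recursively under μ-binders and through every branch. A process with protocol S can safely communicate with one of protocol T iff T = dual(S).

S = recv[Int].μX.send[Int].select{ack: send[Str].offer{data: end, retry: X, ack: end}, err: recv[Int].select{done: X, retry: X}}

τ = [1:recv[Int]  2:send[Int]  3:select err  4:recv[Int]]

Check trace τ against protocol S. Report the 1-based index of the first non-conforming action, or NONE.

NONE

step 1: recv[Int]  match  now at μX.…
step 2: send[Int]  match  now at select{ack: send[Str].offer{data: end, retry: μX.…, ack: end}, err: recv[Int].select{done: μX.…, retry: μX.…}}
step 3: select err  match  now at recv[Int].select{done: μX.…, retry: μX.…}
step 4: recv[Int]  match  now at select{done: μX.…, retry: μX.…}
trace exhausted — no violation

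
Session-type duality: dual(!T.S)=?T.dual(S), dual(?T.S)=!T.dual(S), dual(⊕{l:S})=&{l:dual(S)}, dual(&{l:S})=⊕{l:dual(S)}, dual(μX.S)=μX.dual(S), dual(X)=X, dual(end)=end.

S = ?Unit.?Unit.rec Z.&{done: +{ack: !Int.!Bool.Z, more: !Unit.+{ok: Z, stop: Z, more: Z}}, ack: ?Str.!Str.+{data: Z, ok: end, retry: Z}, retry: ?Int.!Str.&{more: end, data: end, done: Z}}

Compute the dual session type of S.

!Unit.!Unit.rec Z.+{done: &{ack: ?Int.?Bool.Z, more: ?Unit.&{ok: Z, stop: Z, more: Z}}, ack: !Str.?Str.&{data: Z, ok: end, retry: Z}, retry: !Int.?Str.+{more: end, data: end, done: Z}}

?Unit = !Unit
  ?Unit = !Unit
    rec Z = rec Z  (rec unchanged)
      &{done,ack,retry} = +{done,ack,retry}  (external→internal)
        case done:
          +{ack,more} = &{ack,more}  (⊕→&)
            case ack:
              !Int = ?Int
                !Bool = ?Bool
                  Z ↦ Z
            case more:
              !Unit = ?Unit
                +{ok,stop,more} = &{ok,stop,more}  (⊕→&)
                  case ok:
                    Z ↦ Z
                  case stop:
                    Z ↦ Z
                  case more:
                    Z ↦ Z
        case ack:
          ?Str = !Str
            !Str = ?Str
              +{data,ok,retry} = &{data,ok,retry}  (⊕→&)
                case data:
                  Z ↦ Z
                case ok:
                  end ↦ end
                case retry:
                  Z ↦ Z
        case retry:
          ?Int = !Int
            !Str = ?Str
              &{more,data,done} = +{more,data,done}  (external→internal)
                case more:
                  end ↦ end
                case data:
                  end ↦ end
                case done:
                  Z ↦ Z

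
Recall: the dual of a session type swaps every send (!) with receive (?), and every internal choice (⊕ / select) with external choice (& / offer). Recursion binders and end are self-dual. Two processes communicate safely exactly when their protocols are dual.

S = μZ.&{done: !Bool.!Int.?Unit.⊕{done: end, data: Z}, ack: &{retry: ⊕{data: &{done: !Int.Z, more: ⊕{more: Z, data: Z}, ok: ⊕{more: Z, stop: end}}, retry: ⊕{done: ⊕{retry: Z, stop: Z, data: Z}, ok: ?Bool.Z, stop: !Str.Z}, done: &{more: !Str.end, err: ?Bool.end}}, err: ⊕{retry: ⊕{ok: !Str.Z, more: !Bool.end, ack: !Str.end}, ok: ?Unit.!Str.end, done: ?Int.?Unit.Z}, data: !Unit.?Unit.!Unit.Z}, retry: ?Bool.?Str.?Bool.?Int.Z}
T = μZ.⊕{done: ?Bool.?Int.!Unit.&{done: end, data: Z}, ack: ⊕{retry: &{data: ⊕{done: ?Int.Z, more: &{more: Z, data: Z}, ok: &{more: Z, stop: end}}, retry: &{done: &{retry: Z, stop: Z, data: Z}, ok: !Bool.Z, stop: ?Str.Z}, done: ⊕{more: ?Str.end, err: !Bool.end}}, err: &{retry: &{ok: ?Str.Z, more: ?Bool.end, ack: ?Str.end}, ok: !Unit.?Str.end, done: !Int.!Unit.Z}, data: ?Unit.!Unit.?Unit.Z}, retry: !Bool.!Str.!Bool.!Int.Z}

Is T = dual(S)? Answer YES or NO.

μZ vs μZ  match (μ self-dual)
  &{done,ack,retry} vs ⊕{done,ack,retry}  match labels match
    case done:
      !Bool vs ?Bool  match
        !Int vs ?Int  match
          ?Unit vs !Unit  match
            ⊕{done,data} vs &{done,data}  match labels match
              case done:
                end vs end  match
              case data:
                Z vs Z  match
    case ack:
      &{retry,err,data} vs ⊕{retry,err,data}  match labels match
        case retry:
          ⊕{data,retry,done} vs &{data,retry,done}  match labels match
            case data:
              &{done,more,ok} vs ⊕{done,more,ok}  match labels match
                case done:
                  !Int vs ?Int  match
                    Z vs Z  match
                case more:
                  ⊕{more,data} vs &{more,data}  match labels match
                    case more:
                      Z vs Z  match
                    case data:
                      Z vs Z  match
                case ok:
                  ⊕{more,stop} vs &{more,stop}  match labels match
                    case more:
                      Z vs Z  match
                    case stop:
                      end vs end  match
            case retry:
              ⊕{done,ok,stop} vs &{done,ok,stop}  match labels match
                case done:
                  ⊕{retry,stop,data} vs &{retry,stop,data}  match labels match
                    case retry:
                      Z vs Z  match
                    case stop:
                      Z vs Z  match
                    case data:
                      Z vs Z  match
                case ok:
                  ?Bool vs !Bool  match
                    Z vs Z  match
                case stop:
                  !Str vs ?Str  match
                    Z vs Z  match
            case done:
              &{more,err} vs ⊕{more,err}  match labels match
                case more:
                  !Str vs ?Str  match
                    end vs end  match
                case err:
                  ?Bool vs !Bool  match
                    end vs end  match
        case err:
          ⊕{retry,ok,done} vs &{retry,ok,done}  match labels match
            case retry:
              ⊕{ok,more,ack} vs &{ok,more,ack}  match labels match
                case ok:
                  !Str vs ?Str  match
                    Z vs Z  match
                case more:
                  !Bool vs ?Bool  match
                    end vs end  match
                case ack:
                  !Str vs ?Str  match
                    end vs end  match
            case ok:
              ?Unit vs !Unit  match
                !Str vs ?Str  match
                  end vs end  match
            case done:
              ?Int vs !Int  match
                ?Unit vs !Unit  match
                  Z vs Z  match
        case data:
          !Unit vs ?Unit  match
            ?Unit vs !Unit  match
              !Unit vs ?Unit  match
                Z vs Z  match
    case retry:
      ?Bool vs !Bool  match
        ?Str vs !Str  match
          ?Bool vs !Bool  match
            ?Int vs !Int  match
              Z vs Z  match

YES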